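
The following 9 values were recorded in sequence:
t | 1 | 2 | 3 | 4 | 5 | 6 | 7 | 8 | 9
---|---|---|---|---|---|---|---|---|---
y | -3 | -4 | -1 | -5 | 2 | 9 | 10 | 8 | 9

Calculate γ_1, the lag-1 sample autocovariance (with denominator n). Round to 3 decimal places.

23.390

Mean ȳ = (-3 − 4 − 1 − 5 + 2 + 9 + 10 + 8 + 9)/9 = 2.7778
Σ_{t=1}^{8}(y_t−ȳ)(y_{t+1}−ȳ) = 210.5062
γ_1 = 210.5062 / 9 = 23.390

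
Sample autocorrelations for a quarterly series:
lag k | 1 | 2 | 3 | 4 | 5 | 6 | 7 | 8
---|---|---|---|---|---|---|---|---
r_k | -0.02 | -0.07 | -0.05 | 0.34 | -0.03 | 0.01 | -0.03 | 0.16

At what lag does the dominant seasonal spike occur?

The largest autocorrelation is r_4 = 0.34, with a weaker echo at lag 8 (0.16); the remaining lags stay at or below 0.01.
The dominant spike at lag 4 indicates a seasonal period of 4.

4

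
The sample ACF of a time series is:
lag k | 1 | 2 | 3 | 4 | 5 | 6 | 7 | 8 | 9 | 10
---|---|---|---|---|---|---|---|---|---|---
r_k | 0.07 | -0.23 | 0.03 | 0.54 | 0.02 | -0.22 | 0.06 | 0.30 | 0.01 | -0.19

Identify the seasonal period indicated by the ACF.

4

The largest autocorrelation is r_4 = 0.54, with a weaker echo at lag 8 (0.30); the remaining lags stay at or below 0.07.
The dominant spike at lag 4 indicates a seasonal period of 4.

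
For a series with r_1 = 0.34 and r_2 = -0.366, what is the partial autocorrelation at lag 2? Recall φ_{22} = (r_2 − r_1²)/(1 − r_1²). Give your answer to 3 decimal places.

φ_{22} = (r_2 − r_1²) / (1 − r_1²)
r_1² = (0.34)² = 0.1156
Numerator = -0.366 − 0.1156 = -0.4816; denominator = 1 − 0.1156 = 0.8844
φ_{22} = -0.4816 / 0.8844 = -0.545

-0.545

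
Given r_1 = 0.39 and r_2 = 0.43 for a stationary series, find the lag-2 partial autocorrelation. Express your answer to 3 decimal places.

φ_{22} = (r_2 − r_1²) / (1 − r_1²)
r_1² = (0.39)² = 0.1521
Numerator = 0.43 − 0.1521 = 0.2779; denominator = 1 − 0.1521 = 0.8479
φ_{22} = 0.2779 / 0.8479 = 0.328

0.328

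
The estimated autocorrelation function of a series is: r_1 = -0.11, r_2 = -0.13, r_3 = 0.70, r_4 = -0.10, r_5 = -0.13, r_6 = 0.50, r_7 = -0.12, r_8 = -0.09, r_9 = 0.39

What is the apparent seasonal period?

The largest autocorrelation is r_3 = 0.70, with weaker echoes at lags 6 (0.50) and 9 (0.39); the remaining lags stay at or below -0.09.
The dominant spike at lag 3 indicates a seasonal period of 3.

3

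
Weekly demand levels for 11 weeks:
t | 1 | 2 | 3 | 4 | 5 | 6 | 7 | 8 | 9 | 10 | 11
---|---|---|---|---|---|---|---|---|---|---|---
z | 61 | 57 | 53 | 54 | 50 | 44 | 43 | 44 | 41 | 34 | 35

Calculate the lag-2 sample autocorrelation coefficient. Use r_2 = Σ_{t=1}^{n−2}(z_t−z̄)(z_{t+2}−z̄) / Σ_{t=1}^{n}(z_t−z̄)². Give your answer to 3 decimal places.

0.366

Mean z̄ = (61 + 57 + 53 + 54 + 50 + 44 + 43 + 44 + 41 + 34 + 35)/11 = 46.9091
Numerator Σ_{t=1}^{9}(z_t−z̄)(z_{t+2}−z̄) = 282.9835
Denominator Σ(z_t−z̄)² = 772.9091
r_2 = 282.9835 / 772.9091 = 0.366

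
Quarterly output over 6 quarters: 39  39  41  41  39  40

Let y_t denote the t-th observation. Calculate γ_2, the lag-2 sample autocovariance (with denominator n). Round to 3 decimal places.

Mean ȳ = (39 + 39 + 41 + 41 + 39 + 40)/6 = 39.8333
Deviations: -0.8333, -0.8333, 1.1667, 1.1667, -0.8333, 0.1667
Σ_{t=1}^{4}(y_t−ȳ)(y_{t+2}−ȳ) = -2.7222
γ_2 = -2.7222 / 6 = -0.454

-0.454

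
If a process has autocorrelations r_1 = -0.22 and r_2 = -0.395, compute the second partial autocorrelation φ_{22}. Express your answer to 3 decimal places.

-0.466

φ_{22} = (r_2 − r_1²) / (1 − r_1²)
r_1² = (-0.22)² = 0.0484
Numerator = -0.395 − 0.0484 = -0.4434; denominator = 1 − 0.0484 = 0.9516
φ_{22} = -0.4434 / 0.9516 = -0.466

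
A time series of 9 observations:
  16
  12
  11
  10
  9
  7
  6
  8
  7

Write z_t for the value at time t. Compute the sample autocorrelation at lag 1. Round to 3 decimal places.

Mean z̄ = (16 + 12 + 11 + 10 + 9 + 7 + 6 + 8 + 7)/9 = 9.5556
Numerator Σ_{t=1}^{8}(z_t−z̄)(z_{t+1}−z̄) = 39.6914
Denominator Σ(z_t−z̄)² = 78.2222
r_1 = 39.6914 / 78.2222 = 0.507

0.507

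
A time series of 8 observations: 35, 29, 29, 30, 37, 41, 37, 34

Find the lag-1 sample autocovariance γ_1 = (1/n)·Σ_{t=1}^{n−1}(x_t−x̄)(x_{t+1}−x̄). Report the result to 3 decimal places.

8.750

Mean x̄ = (35 + 29 + 29 + 30 + 37 + 41 + 37 + 34)/8 = 34.0000
Σ_{t=1}^{7}(x_t−x̄)(x_{t+1}−x̄) = 70.0000
γ_1 = 70.0000 / 8 = 8.750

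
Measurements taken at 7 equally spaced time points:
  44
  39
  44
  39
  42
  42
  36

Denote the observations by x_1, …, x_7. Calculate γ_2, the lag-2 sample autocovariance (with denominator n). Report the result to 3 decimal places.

Mean x̄ = (44 + 39 + 44 + 39 + 42 + 42 + 36)/7 = 40.8571
Σ_{t=1}^{5}(x_t−x̄)(x_{t+2}−x̄) = 9.2449
γ_2 = 9.2449 / 7 = 1.321

1.321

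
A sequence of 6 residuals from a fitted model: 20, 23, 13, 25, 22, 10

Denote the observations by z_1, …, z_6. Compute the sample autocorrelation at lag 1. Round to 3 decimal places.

Mean z̄ = (20 + 23 + 13 + 25 + 22 + 10)/6 = 18.8333
Deviations from mean: 1.1667, 4.1667, -5.8333, 6.1667, 3.1667, -8.8333
Numerator Σ_{t=1}^{5}(z_t−z̄)(z_{t+1}−z̄) = -63.8611
Denominator Σ(z_t−z̄)² = 178.8333
r_1 = -63.8611 / 178.8333 = -0.357

-0.357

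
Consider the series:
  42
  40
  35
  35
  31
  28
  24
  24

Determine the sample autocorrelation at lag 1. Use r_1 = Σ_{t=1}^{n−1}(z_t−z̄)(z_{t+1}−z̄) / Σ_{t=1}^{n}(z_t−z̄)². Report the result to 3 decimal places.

Mean z̄ = (42 + 40 + 35 + 35 + 31 + 28 + 24 + 24)/8 = 32.3750
Deviations from mean: 9.6250, 7.6250, 2.6250, 2.6250, -1.3750, -4.3750, -8.3750, -8.3750
Numerator Σ_{t=1}^{7}(z_t−z̄)(z_{t+1}−z̄) = 209.4844
Denominator Σ(z_t−z̄)² = 325.8750
r_1 = 209.4844 / 325.8750 = 0.643

0.643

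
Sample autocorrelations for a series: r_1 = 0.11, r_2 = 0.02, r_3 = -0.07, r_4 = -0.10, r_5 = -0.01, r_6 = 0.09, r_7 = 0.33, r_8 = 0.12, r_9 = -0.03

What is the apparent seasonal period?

7

The largest autocorrelation is r_7 = 0.33; the remaining lags stay at or below 0.12.
The dominant spike at lag 7 indicates a seasonal period of 7.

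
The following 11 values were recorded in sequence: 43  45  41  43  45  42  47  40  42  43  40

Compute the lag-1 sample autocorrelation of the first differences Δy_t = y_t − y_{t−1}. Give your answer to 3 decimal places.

First differences Δy: 2, -4, 2, 2, -3, 5, -7, 2, 1, -3
Mean of differences = -0.3000
Numerator Σ(Δy_t−Δȳ)(Δy_{t+1}−Δȳ) = -83.6900
Denominator Σ(Δy_t−Δȳ)² = 124.1000
r_1(Δy) = -83.6900 / 124.1000 = -0.674

-0.674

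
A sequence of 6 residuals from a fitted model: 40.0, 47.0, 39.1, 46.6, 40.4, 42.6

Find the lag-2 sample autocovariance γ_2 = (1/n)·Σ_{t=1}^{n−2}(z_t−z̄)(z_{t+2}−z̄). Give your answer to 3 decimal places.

Mean z̄ = (40.0 + 47.0 + 39.1 + 46.6 + 40.4 + 42.6)/6 = 42.6167
Deviations: -2.6167, 4.3833, -3.5167, 3.9833, -2.2167, -0.0167
Σ_{t=1}^{4}(z_t−z̄)(z_{t+2}−z̄) = 34.3911
γ_2 = 34.3911 / 6 = 5.732

5.732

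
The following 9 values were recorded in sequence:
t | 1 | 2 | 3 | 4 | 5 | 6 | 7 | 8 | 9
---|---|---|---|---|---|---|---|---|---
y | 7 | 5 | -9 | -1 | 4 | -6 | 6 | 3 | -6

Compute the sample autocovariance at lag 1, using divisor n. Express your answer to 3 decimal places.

Mean ȳ = (7 + 5 − 9 − 1 + 4 − 6 + 6 + 3 − 6)/9 = 0.3333
Σ_{t=1}^{8}(y_t−ȳ)(y_{t+1}−ȳ) = -65.7778
γ_1 = -65.7778 / 9 = -7.309

-7.309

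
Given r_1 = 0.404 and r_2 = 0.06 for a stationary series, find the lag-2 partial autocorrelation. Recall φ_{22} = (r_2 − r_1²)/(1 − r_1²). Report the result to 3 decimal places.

φ_{22} = (r_2 − r_1²) / (1 − r_1²)
r_1² = (0.404)² = 0.163216
Numerator = 0.06 − 0.1632 = -0.1032; denominator = 1 − 0.1632 = 0.8368
φ_{22} = -0.1032 / 0.8368 = -0.123

-0.123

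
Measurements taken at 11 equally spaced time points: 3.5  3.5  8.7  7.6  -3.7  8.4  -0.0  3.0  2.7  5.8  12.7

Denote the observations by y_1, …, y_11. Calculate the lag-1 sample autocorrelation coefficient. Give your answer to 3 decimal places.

-0.225

Mean ȳ = (3.5 + 3.5 + 8.7 + 7.6 − 3.7 + 8.4 − 0.0 + 3.0 + 2.7 + 5.8 + 12.7)/11 = 4.7455
Numerator Σ_{t=1}^{10}(y_t−ȳ)(y_{t+1}−ȳ) = -46.3157
Denominator Σ(y_t−ȳ)² = 205.7073
r_1 = -46.3157 / 205.7073 = -0.225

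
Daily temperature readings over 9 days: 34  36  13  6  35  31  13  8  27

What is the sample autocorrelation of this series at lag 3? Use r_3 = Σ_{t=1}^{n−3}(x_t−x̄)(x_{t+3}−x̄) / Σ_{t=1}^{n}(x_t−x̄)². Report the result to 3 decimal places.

-0.072

Mean x̄ = (34 + 36 + 13 + 6 + 35 + 31 + 13 + 8 + 27)/9 = 22.5556
Numerator Σ_{t=1}^{6}(x_t−x̄)(x_{t+3}−x̄) = -88.2593
Denominator Σ(x_t−x̄)² = 1226.2222
r_3 = -88.2593 / 1226.2222 = -0.072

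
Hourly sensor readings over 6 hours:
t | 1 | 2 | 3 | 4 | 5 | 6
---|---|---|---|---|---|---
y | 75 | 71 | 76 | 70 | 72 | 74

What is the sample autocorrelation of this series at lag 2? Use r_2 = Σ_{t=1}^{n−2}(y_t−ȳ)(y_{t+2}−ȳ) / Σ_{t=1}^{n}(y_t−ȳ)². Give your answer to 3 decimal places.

0.214

Mean ȳ = (75 + 71 + 76 + 70 + 72 + 74)/6 = 73.0000
Deviations from mean: 2.0000, -2.0000, 3.0000, -3.0000, -1.0000, 1.0000
Σ(y_t−ȳ)(y_{t+2}−ȳ) = (6.0000) + (6.0000) + (-3.0000) + (-3.0000) = 6.0000
Denominator Σ(y_t−ȳ)² = 28.0000
r_2 = 6.0000 / 28.0000 = 0.214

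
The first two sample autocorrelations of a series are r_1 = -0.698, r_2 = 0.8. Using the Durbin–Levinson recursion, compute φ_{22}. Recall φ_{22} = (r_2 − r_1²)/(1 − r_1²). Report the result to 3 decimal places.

0.610

φ_{22} = (r_2 − r_1²) / (1 − r_1²)
r_1² = (-0.698)² = 0.487204
Numerator = 0.8 − 0.4872 = 0.3128; denominator = 1 − 0.4872 = 0.5128
φ_{22} = 0.3128 / 0.5128 = 0.610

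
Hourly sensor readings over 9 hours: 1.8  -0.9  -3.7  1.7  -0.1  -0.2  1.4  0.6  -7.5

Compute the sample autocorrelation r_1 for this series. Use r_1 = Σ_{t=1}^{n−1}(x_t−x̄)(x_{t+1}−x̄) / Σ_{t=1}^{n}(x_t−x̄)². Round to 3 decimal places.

-0.138

Mean x̄ = (1.8 − 0.9 − 3.7 + 1.7 − 0.1 − 0.2 + 1.4 + 0.6 − 7.5)/9 = -0.7667
Numerator Σ_{t=1}^{8}(x_t−x̄)(x_{t+1}−x̄) = -10.1778
Denominator Σ(x_t−x̄)² = 73.9600
r_1 = -10.1778 / 73.9600 = -0.138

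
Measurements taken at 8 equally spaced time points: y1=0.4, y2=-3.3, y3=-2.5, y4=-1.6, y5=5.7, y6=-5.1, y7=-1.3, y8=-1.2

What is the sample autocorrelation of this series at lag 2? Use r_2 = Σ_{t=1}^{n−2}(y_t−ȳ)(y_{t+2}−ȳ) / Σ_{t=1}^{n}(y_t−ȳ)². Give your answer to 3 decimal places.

Mean ȳ = (0.4 − 3.3 − 2.5 − 1.6 + 5.7 − 5.1 − 1.3 − 1.2)/8 = -1.1125
Numerator Σ_{t=1}^{6}(y_t−ȳ)(y_{t+2}−ȳ) = -9.4691
Denominator Σ(y_t−ȳ)² = 71.5888
r_2 = -9.4691 / 71.5888 = -0.132

-0.132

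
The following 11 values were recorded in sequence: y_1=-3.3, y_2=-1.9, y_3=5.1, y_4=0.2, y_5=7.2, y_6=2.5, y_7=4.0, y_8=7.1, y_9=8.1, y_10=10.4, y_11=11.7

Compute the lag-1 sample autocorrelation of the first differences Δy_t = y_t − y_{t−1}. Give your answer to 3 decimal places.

First differences Δy: 1.4, 7.0, -4.9, 7.0, -4.7, 1.5, 3.1, 1.0, 2.3, 1.3
Mean of differences = 1.5000
Numerator Σ(Δy_t−Δȳ)(Δy_{t+1}−Δȳ) = -106.4100
Denominator Σ(Δy_t−Δȳ)² = 143.4000
r_1(Δy) = -106.4100 / 143.4000 = -0.742

-0.742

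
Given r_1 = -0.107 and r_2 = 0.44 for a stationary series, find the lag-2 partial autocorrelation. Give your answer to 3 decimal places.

φ_{22} = (r_2 − r_1²) / (1 − r_1²)
r_1² = (-0.107)² = 0.011449
Numerator = 0.44 − 0.0114 = 0.4286; denominator = 1 − 0.0114 = 0.9886
φ_{22} = 0.4286 / 0.9886 = 0.434

0.434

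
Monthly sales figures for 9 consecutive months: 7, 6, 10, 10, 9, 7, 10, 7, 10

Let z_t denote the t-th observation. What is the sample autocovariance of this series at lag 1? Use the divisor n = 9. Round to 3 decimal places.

Mean z̄ = (7 + 6 + 10 + 10 + 9 + 7 + 10 + 7 + 10)/9 = 8.4444
Σ_{t=1}^{8}(z_t−z̄)(z_{t+1}−z̄) = -4.5309
γ_1 = -4.5309 / 9 = -0.503

-0.503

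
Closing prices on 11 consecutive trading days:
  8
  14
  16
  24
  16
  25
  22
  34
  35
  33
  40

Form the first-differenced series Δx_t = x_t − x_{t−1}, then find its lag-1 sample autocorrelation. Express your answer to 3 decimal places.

First differences Δx: 6, 2, 8, -8, 9, -3, 12, 1, -2, 7
Mean of differences = 3.2000
Numerator Σ(Δx_t−Δx̄)(Δx_{t+1}−Δx̄) = -246.0400
Denominator Σ(Δx_t−Δx̄)² = 353.6000
r_1(Δx) = -246.0400 / 353.6000 = -0.696

-0.696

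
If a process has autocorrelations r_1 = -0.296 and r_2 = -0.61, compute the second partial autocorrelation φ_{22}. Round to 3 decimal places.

-0.765

φ_{22} = (r_2 − r_1²) / (1 − r_1²)
r_1² = (-0.296)² = 0.087616
Numerator = -0.61 − 0.0876 = -0.6976; denominator = 1 − 0.0876 = 0.9124
φ_{22} = -0.6976 / 0.9124 = -0.765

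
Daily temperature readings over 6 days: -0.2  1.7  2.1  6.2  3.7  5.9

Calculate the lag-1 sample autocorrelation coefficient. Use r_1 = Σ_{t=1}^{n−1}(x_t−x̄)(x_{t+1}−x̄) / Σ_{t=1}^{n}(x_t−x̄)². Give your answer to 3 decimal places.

Mean x̄ = (-0.2 + 1.7 + 2.1 + 6.2 + 3.7 + 5.9)/6 = 3.2333
Deviations from mean: -3.4333, -1.5333, -1.1333, 2.9667, 0.4667, 2.6667
Σ(x_t−x̄)(x_{t+1}−x̄) = (5.2644) + (1.7378) + (-3.3622) + (1.3844) + (1.2444) = 6.2689
Denominator Σ(x_t−x̄)² = 31.5533
r_1 = 6.2689 / 31.5533 = 0.199

0.199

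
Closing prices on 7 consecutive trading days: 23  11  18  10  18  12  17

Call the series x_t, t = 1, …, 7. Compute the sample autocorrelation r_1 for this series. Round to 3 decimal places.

Mean x̄ = (23 + 11 + 18 + 10 + 18 + 12 + 17)/7 = 15.5714
Deviations from mean: 7.4286, -4.5714, 2.4286, -5.5714, 2.4286, -3.5714, 1.4286
Σ(x_t−x̄)(x_{t+1}−x̄) = (-33.9592) + (-11.1020) + (-13.5306) + (-13.5306) + (-8.6735) + (-5.1020) = -85.8980
Denominator Σ(x_t−x̄)² = 133.7143
r_1 = -85.8980 / 133.7143 = -0.642

-0.642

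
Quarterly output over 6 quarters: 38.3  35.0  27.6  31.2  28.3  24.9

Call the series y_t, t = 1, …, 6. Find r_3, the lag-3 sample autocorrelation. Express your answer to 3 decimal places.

Mean ȳ = (38.3 + 35.0 + 27.6 + 31.2 + 28.3 + 24.9)/6 = 30.8833
Deviations from mean: 7.4167, 4.1167, -3.2833, 0.3167, -2.5833, -5.9833
Σ(y_t−ȳ)(y_{t+3}−ȳ) = (2.3486) + (-10.6347) + (19.6453) = 11.3592
Denominator Σ(y_t−ȳ)² = 125.3083
r_3 = 11.3592 / 125.3083 = 0.091

0.091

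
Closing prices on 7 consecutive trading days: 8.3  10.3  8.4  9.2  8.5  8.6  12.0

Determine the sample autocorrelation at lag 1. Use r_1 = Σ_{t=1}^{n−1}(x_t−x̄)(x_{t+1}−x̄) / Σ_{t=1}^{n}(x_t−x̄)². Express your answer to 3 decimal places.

-0.269

Mean x̄ = (8.3 + 10.3 + 8.4 + 9.2 + 8.5 + 8.6 + 12.0)/7 = 9.3286
Deviations from mean: -1.0286, 0.9714, -0.9286, -0.1286, -0.8286, -0.7286, 2.6714
Σ(x_t−x̄)(x_{t+1}−x̄) = (-0.9992) + (-0.9020) + (0.1194) + (0.1065) + (0.6037) + (-1.9463) = -3.0180
Denominator Σ(x_t−x̄)² = 11.2343
r_1 = -3.0180 / 11.2343 = -0.269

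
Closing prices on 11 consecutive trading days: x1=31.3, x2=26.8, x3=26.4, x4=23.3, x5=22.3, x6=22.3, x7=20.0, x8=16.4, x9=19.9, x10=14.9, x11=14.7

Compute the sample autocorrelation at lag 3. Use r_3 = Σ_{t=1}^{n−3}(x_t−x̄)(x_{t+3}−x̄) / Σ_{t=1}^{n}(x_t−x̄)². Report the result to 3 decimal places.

Mean x̄ = (31.3 + 26.8 + 26.4 + 23.3 + 22.3 + 22.3 + 20.0 + 16.4 + 19.9 + 14.9 + 14.7)/11 = 21.6636
Numerator Σ_{t=1}^{8}(x_t−x̄)(x_{t+3}−x̄) = 62.7633
Denominator Σ(x_t−x̄)² = 272.9855
r_3 = 62.7633 / 272.9855 = 0.230

0.230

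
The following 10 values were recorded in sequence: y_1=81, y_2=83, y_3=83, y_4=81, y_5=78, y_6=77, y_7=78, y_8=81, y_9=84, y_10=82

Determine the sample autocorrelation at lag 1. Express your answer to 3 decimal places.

Mean ȳ = (81 + 83 + 83 + 81 + 78 + 77 + 78 + 81 + 84 + 82)/10 = 80.8000
Numerator Σ_{t=1}^{9}(y_t−ȳ)(y_{t+1}−ȳ) = 30.3600
Denominator Σ(y_t−ȳ)² = 51.6000
r_1 = 30.3600 / 51.6000 = 0.588

0.588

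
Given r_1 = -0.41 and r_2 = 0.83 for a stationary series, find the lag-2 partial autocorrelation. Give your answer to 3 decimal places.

0.796

φ_{22} = (r_2 − r_1²) / (1 − r_1²)
r_1² = (-0.41)² = 0.1681
Numerator = 0.83 − 0.1681 = 0.6619; denominator = 1 − 0.1681 = 0.8319
φ_{22} = 0.6619 / 0.8319 = 0.796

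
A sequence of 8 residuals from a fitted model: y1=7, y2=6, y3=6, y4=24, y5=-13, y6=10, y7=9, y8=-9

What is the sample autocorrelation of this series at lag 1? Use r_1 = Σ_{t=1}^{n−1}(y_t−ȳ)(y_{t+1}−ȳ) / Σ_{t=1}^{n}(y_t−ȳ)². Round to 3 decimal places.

Mean ȳ = (7 + 6 + 6 + 24 − 13 + 10 + 9 − 9)/8 = 5.0000
Numerator Σ_{t=1}^{7}(y_t−ȳ)(y_{t+1}−ȳ) = -446.0000
Denominator Σ(y_t−ȳ)² = 928.0000
r_1 = -446.0000 / 928.0000 = -0.481

-0.481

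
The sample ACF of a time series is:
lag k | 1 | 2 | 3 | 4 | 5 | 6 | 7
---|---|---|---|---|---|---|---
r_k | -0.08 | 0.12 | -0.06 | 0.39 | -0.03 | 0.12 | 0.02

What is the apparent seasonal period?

4

The largest autocorrelation is r_4 = 0.39; the remaining lags stay at or below 0.12.
The dominant spike at lag 4 indicates a seasonal period of 4.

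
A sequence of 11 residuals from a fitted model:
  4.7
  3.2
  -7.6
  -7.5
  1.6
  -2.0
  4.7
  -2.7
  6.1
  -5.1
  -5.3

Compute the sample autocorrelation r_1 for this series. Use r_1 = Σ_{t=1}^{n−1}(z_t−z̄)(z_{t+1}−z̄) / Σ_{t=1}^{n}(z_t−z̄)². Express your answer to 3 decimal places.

-0.073

Mean z̄ = (4.7 + 3.2 − 7.6 − 7.5 + 1.6 − 2.0 + 4.7 − 2.7 + 6.1 − 5.1 − 5.3)/11 = -0.9000
Numerator Σ_{t=1}^{10}(z_t−z̄)(z_{t+1}−z̄) = -19.3000
Denominator Σ(z_t−z̄)² = 264.6800
r_1 = -19.3000 / 264.6800 = -0.073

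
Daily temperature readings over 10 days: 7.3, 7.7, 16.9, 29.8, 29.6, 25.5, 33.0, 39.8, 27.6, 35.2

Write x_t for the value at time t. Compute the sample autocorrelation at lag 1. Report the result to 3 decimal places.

Mean x̄ = (7.3 + 7.7 + 16.9 + 29.8 + 29.6 + 25.5 + 33.0 + 39.8 + 27.6 + 35.2)/10 = 25.2400
Numerator Σ_{t=1}^{9}(x_t−x̄)(x_{t+1}−x̄) = 616.8064
Denominator Σ(x_t−x̄)² = 1115.9040
r_1 = 616.8064 / 1115.9040 = 0.553

0.553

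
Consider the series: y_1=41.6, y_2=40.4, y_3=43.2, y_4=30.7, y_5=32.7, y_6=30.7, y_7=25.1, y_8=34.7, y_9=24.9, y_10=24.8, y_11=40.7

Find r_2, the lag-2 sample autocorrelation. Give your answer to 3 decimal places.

Mean ȳ = (41.6 + 40.4 + 43.2 + 30.7 + 32.7 + 30.7 + 25.1 + 34.7 + 24.9 + 24.8 + 40.7)/11 = 33.5909
Numerator Σ_{t=1}^{9}(y_t−ȳ)(y_{t+2}−ȳ) = 63.6898
Denominator Σ(y_t−ȳ)² = 497.0291
r_2 = 63.6898 / 497.0291 = 0.128

0.128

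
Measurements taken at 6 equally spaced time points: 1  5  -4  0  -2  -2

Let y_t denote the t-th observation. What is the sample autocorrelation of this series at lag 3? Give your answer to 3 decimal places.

-0.047

Mean ȳ = (1 + 5 − 4 + 0 − 2 − 2)/6 = -0.3333
Σ(y_t−ȳ)(y_{t+3}−ȳ) = (0.4444) + (-8.8889) + (6.1111) = -2.3333
Denominator Σ(y_t−ȳ)² = 49.3333
r_3 = -2.3333 / 49.3333 = -0.047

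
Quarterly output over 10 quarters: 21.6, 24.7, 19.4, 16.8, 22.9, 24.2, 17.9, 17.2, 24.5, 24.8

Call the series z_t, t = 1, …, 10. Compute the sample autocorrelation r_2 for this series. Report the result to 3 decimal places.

-0.757

Mean z̄ = (21.6 + 24.7 + 19.4 + 16.8 + 22.9 + 24.2 + 17.9 + 17.2 + 24.5 + 24.8)/10 = 21.4000
Numerator Σ_{t=1}^{8}(z_t−z̄)(z_{t+2}−z̄) = -73.6000
Denominator Σ(z_t−z̄)² = 97.2400
r_2 = -73.6000 / 97.2400 = -0.757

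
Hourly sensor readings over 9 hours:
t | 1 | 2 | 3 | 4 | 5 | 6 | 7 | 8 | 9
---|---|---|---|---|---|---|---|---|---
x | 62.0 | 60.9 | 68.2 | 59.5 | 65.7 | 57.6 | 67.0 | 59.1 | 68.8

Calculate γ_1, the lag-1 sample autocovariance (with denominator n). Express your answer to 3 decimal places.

Mean x̄ = (62.0 + 60.9 + 68.2 + 59.5 + 65.7 + 57.6 + 67.0 + 59.1 + 68.8)/9 = 63.2000
Σ_{t=1}^{8}(x_t−x̄)(x_{t+1}−x̄) = -110.3100
γ_1 = -110.3100 / 9 = -12.257

-12.257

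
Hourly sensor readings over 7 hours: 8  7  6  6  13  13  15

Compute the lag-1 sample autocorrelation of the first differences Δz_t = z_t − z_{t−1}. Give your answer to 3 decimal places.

First differences Δz: -1, -1, 0, 7, 0, 2
Mean of differences = 1.1667
Numerator Σ(Δz_t−Δz̄)(Δz_{t+1}−Δz̄) = -7.3611
Denominator Σ(Δz_t−Δz̄)² = 46.8333
r_1(Δz) = -7.3611 / 46.8333 = -0.157

-0.157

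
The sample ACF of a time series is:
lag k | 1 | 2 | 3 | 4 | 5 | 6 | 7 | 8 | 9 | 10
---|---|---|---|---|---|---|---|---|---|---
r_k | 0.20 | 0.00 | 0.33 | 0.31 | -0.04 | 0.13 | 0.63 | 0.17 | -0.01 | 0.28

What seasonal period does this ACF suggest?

7

The largest autocorrelation is r_7 = 0.63; the remaining lags stay at or below 0.33.
The dominant spike at lag 7 indicates a seasonal period of 7.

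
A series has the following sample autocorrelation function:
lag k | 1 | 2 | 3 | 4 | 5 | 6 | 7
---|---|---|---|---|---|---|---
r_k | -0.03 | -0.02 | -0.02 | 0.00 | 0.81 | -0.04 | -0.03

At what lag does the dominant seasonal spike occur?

5

The largest autocorrelation is r_5 = 0.81; the remaining lags stay at or below 0.00.
The dominant spike at lag 5 indicates a seasonal period of 5.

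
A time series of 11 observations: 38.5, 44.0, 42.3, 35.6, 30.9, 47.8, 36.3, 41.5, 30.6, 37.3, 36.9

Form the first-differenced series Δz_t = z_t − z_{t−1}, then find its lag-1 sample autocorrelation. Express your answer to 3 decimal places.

First differences Δz: 5.5, -1.7, -6.7, -4.7, 16.9, -11.5, 5.2, -10.9, 6.7, -0.4
Mean of differences = -0.1600
Numerator Σ(Δz_t−Δz̄)(Δz_{t+1}−Δz̄) = -433.5376
Denominator Σ(Δz_t−Δz̄)² = 708.6240
r_1(Δz) = -433.5376 / 708.6240 = -0.612

-0.612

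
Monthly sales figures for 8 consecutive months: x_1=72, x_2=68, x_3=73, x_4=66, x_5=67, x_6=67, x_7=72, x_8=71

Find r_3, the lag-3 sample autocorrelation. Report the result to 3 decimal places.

Mean x̄ = (72 + 68 + 73 + 66 + 67 + 67 + 72 + 71)/8 = 69.5000
Deviations from mean: 2.5000, -1.5000, 3.5000, -3.5000, -2.5000, -2.5000, 2.5000, 1.5000
Σ(x_t−x̄)(x_{t+3}−x̄) = (-8.7500) + (3.7500) + (-8.7500) + (-8.7500) + (-3.7500) = -26.2500
Denominator Σ(x_t−x̄)² = 54.0000
r_3 = -26.2500 / 54.0000 = -0.486

-0.486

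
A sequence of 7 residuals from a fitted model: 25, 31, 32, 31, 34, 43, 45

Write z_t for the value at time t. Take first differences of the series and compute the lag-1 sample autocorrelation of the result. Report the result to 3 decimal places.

-0.063

First differences Δz: 6, 1, -1, 3, 9, 2
Mean of differences = 3.3333
Numerator Σ(Δz_t−Δz̄)(Δz_{t+1}−Δz̄) = -4.1111
Denominator Σ(Δz_t−Δz̄)² = 65.3333
r_1(Δz) = -4.1111 / 65.3333 = -0.063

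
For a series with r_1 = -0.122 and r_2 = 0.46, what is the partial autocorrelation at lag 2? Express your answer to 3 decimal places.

0.452

φ_{22} = (r_2 − r_1²) / (1 − r_1²)
r_1² = (-0.122)² = 0.014884
Numerator = 0.46 − 0.0149 = 0.4451; denominator = 1 − 0.0149 = 0.9851
φ_{22} = 0.4451 / 0.9851 = 0.452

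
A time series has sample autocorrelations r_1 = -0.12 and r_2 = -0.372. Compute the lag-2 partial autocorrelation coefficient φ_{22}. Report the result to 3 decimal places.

φ_{22} = (r_2 − r_1²) / (1 − r_1²)
r_1² = (-0.12)² = 0.0144
Numerator = -0.372 − 0.0144 = -0.3864; denominator = 1 − 0.0144 = 0.9856
φ_{22} = -0.3864 / 0.9856 = -0.392

-0.392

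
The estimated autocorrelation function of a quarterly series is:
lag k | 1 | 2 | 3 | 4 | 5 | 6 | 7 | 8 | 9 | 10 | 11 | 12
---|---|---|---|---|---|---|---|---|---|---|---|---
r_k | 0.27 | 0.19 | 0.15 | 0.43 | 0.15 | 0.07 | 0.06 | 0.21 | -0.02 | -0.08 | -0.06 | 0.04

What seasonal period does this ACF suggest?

4

The largest autocorrelation is r_4 = 0.43; the remaining lags stay at or below 0.27. The elevated value at lag 1 (0.27), dropping to 0.19 at lag 2, reflects decaying short-term dependence rather than seasonality.
The dominant spike at lag 4 indicates a seasonal period of 4.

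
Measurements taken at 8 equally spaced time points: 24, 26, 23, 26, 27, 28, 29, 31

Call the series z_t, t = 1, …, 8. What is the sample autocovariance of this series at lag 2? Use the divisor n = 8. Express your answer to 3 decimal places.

1.859

Mean z̄ = (24 + 26 + 23 + 26 + 27 + 28 + 29 + 31)/8 = 26.7500
Σ_{t=1}^{6}(z_t−z̄)(z_{t+2}−z̄) = 14.8750
γ_2 = 14.8750 / 8 = 1.859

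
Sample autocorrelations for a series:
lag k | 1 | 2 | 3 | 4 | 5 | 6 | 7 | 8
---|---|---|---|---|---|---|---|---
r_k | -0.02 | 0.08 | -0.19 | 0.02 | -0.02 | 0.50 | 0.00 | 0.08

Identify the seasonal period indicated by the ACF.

The largest autocorrelation is r_6 = 0.50; the remaining lags stay at or below 0.08.
The dominant spike at lag 6 indicates a seasonal period of 6.

6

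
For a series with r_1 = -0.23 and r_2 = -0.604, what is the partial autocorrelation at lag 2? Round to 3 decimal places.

φ_{22} = (r_2 − r_1²) / (1 − r_1²)
r_1² = (-0.23)² = 0.0529
Numerator = -0.604 − 0.0529 = -0.6569; denominator = 1 − 0.0529 = 0.9471
φ_{22} = -0.6569 / 0.9471 = -0.694

-0.694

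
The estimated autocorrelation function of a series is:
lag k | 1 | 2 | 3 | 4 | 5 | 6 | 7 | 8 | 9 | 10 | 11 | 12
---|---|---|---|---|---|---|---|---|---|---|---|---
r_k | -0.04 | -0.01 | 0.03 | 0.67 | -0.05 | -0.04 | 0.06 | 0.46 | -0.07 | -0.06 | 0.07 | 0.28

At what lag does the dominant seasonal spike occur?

The largest autocorrelation is r_4 = 0.67, with weaker echoes at lags 8 (0.46) and 12 (0.28); the remaining lags stay at or below 0.07.
The dominant spike at lag 4 indicates a seasonal period of 4.

4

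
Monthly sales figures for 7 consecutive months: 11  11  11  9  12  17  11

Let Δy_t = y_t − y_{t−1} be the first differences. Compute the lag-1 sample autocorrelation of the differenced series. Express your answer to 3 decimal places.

-0.284

First differences Δy: 0, 0, -2, 3, 5, -6
Mean of differences = 0.0000
Numerator Σ(Δy_t−Δȳ)(Δy_{t+1}−Δȳ) = -21.0000
Denominator Σ(Δy_t−Δȳ)² = 74.0000
r_1(Δy) = -21.0000 / 74.0000 = -0.284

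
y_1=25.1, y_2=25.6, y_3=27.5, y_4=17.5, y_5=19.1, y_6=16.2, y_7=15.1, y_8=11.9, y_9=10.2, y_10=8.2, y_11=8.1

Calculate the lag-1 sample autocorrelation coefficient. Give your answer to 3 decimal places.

0.715

Mean ȳ = (25.1 + 25.6 + 27.5 + 17.5 + 19.1 + 16.2 + 15.1 + 11.9 + 10.2 + 8.2 + 8.1)/11 = 16.7727
Numerator Σ_{t=1}^{10}(y_t−ȳ)(y_{t+1}−ȳ) = 348.1920
Denominator Σ(y_t−ȳ)² = 487.0618
r_1 = 348.1920 / 487.0618 = 0.715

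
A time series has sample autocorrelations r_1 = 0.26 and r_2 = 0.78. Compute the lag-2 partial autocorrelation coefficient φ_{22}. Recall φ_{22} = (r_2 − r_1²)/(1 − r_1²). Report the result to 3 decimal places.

φ_{22} = (r_2 − r_1²) / (1 − r_1²)
r_1² = (0.26)² = 0.0676
Numerator = 0.78 − 0.0676 = 0.7124; denominator = 1 − 0.0676 = 0.9324
φ_{22} = 0.7124 / 0.9324 = 0.764

0.764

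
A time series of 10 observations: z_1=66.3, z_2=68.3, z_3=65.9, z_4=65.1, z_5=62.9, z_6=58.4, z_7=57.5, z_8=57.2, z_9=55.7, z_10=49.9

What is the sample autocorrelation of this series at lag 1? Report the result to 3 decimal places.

Mean z̄ = (66.3 + 68.3 + 65.9 + 65.1 + 62.9 + 58.4 + 57.5 + 57.2 + 55.7 + 49.9)/10 = 60.7200
Numerator Σ_{t=1}^{9}(z_t−z̄)(z_{t+1}−z̄) = 199.5316
Denominator Σ(z_t−z̄)² = 309.7760
r_1 = 199.5316 / 309.7760 = 0.644

0.644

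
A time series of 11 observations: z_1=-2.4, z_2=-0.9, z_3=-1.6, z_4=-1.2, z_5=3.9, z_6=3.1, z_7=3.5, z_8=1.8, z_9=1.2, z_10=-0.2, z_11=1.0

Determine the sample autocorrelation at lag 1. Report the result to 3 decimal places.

0.510

Mean z̄ = (-2.4 − 0.9 − 1.6 − 1.2 + 3.9 + 3.1 + 3.5 + 1.8 + 1.2 − 0.2 + 1.0)/11 = 0.7455
Numerator Σ_{t=1}^{10}(z_t−z̄)(z_{t+1}−z̄) = 24.0879
Denominator Σ(z_t−z̄)² = 47.2473
r_1 = 24.0879 / 47.2473 = 0.510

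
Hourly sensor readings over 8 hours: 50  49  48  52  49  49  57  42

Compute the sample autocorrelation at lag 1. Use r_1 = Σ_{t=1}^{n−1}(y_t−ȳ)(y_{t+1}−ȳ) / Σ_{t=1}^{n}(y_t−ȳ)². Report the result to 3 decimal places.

Mean ȳ = (50 + 49 + 48 + 52 + 49 + 49 + 57 + 42)/8 = 49.5000
Deviations from mean: 0.5000, -0.5000, -1.5000, 2.5000, -0.5000, -0.5000, 7.5000, -7.5000
Numerator Σ_{t=1}^{7}(y_t−ȳ)(y_{t+1}−ȳ) = -64.2500
Denominator Σ(y_t−ȳ)² = 122.0000
r_1 = -64.2500 / 122.0000 = -0.527

-0.527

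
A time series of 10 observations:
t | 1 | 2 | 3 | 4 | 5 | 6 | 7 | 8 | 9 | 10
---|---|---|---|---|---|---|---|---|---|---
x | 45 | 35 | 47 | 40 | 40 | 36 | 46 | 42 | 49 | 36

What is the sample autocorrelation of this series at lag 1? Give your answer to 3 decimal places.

-0.515

Mean x̄ = (45 + 35 + 47 + 40 + 40 + 36 + 46 + 42 + 49 + 36)/10 = 41.6000
Numerator Σ_{t=1}^{9}(x_t−x̄)(x_{t+1}−x̄) = -116.5600
Denominator Σ(x_t−x̄)² = 226.4000
r_1 = -116.5600 / 226.4000 = -0.515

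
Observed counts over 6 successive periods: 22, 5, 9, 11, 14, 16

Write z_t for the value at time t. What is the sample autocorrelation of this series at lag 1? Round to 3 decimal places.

Mean z̄ = (22 + 5 + 9 + 11 + 14 + 16)/6 = 12.8333
Numerator Σ_{t=1}^{5}(z_t−z̄)(z_{t+1}−z̄) = -33.1944
Denominator Σ(z_t−z̄)² = 174.8333
r_1 = -33.1944 / 174.8333 = -0.190

-0.190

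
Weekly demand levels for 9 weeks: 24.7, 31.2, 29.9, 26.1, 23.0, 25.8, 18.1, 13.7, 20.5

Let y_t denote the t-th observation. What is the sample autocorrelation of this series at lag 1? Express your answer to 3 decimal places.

Mean ȳ = (24.7 + 31.2 + 29.9 + 26.1 + 23.0 + 25.8 + 18.1 + 13.7 + 20.5)/9 = 23.6667
Numerator Σ_{t=1}^{8}(y_t−ȳ)(y_{t+1}−ȳ) = 142.0322
Denominator Σ(y_t−ȳ)² = 247.9400
r_1 = 142.0322 / 247.9400 = 0.573

0.573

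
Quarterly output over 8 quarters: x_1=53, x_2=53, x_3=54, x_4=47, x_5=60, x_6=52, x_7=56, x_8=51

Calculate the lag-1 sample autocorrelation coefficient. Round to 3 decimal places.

Mean x̄ = (53 + 53 + 54 + 47 + 60 + 52 + 56 + 51)/8 = 53.2500
Deviations from mean: -0.2500, -0.2500, 0.7500, -6.2500, 6.7500, -1.2500, 2.7500, -2.2500
Σ(x_t−x̄)(x_{t+1}−x̄) = (0.0625) + (-0.1875) + (-4.6875) + (-42.1875) + (-8.4375) + (-3.4375) + (-6.1875) = -65.0625
Denominator Σ(x_t−x̄)² = 99.5000
r_1 = -65.0625 / 99.5000 = -0.654

-0.654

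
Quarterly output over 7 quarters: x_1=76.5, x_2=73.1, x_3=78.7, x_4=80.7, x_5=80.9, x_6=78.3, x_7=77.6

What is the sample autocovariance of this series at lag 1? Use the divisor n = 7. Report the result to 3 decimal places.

Mean x̄ = (76.5 + 73.1 + 78.7 + 80.7 + 80.9 + 78.3 + 77.6)/7 = 77.9714
Deviations: -1.4714, -4.8714, 0.7286, 2.7286, 2.9286, 0.3286, -0.3714
Σ_{t=1}^{6}(x_t−x̄)(x_{t+1}−x̄) = 14.4378
γ_1 = 14.4378 / 7 = 2.063

2.063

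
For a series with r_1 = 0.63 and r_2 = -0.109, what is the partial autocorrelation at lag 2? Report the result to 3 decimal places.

-0.839

φ_{22} = (r_2 − r_1²) / (1 − r_1²)
r_1² = (0.63)² = 0.3969
Numerator = -0.109 − 0.3969 = -0.5059; denominator = 1 − 0.3969 = 0.6031
φ_{22} = -0.5059 / 0.6031 = -0.839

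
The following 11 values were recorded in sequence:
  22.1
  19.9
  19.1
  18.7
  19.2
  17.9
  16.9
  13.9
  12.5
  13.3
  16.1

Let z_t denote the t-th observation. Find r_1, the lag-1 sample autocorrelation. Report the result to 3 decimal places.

Mean z̄ = (22.1 + 19.9 + 19.1 + 18.7 + 19.2 + 17.9 + 16.9 + 13.9 + 12.5 + 13.3 + 16.1)/11 = 17.2364
Numerator Σ_{t=1}^{10}(z_t−z̄)(z_{t+1}−z̄) = 64.6423
Denominator Σ(z_t−z̄)² = 91.1255
r_1 = 64.6423 / 91.1255 = 0.709

0.709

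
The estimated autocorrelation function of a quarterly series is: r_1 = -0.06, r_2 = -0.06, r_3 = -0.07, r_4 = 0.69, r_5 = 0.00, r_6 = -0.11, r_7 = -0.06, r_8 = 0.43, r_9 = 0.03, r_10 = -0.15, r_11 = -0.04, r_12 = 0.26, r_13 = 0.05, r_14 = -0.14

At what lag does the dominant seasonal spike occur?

The largest autocorrelation is r_4 = 0.69, with weaker echoes at lags 8 (0.43) and 12 (0.26); the remaining lags stay at or below 0.05.
The dominant spike at lag 4 indicates a seasonal period of 4.

4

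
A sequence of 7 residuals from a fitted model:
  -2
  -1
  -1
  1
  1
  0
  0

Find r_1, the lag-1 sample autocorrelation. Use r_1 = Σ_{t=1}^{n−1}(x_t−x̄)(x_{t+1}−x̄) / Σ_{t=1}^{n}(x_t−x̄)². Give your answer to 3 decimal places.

Mean x̄ = (-2 − 1 − 1 + 1 + 1 + 0 + 0)/7 = -0.2857
Deviations from mean: -1.7143, -0.7143, -0.7143, 1.2857, 1.2857, 0.2857, 0.2857
Numerator Σ_{t=1}^{6}(x_t−x̄)(x_{t+1}−x̄) = 2.9184
Denominator Σ(x_t−x̄)² = 7.4286
r_1 = 2.9184 / 7.4286 = 0.393

0.393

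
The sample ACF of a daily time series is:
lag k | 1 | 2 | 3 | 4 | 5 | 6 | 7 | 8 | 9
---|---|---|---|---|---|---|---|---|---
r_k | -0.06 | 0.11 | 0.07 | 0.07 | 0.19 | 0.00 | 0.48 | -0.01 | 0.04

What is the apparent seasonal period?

7

The largest autocorrelation is r_7 = 0.48; the remaining lags stay at or below 0.19.
The dominant spike at lag 7 indicates a seasonal period of 7.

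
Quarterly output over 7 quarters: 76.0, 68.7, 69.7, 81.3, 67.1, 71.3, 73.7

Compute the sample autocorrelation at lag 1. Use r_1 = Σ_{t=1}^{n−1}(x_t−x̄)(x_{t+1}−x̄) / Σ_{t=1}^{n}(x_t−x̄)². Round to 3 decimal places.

Mean x̄ = (76.0 + 68.7 + 69.7 + 81.3 + 67.1 + 71.3 + 73.7)/7 = 72.5429
Deviations from mean: 3.4571, -3.8429, -2.8429, 8.7571, -5.4429, -1.2429, 1.1571
Σ(x_t−x̄)(x_{t+1}−x̄) = (-13.2853) + (10.9247) + (-24.8953) + (-47.6639) + (6.7647) + (-1.4382) = -69.5933
Denominator Σ(x_t−x̄)² = 143.9971
r_1 = -69.5933 / 143.9971 = -0.483

-0.483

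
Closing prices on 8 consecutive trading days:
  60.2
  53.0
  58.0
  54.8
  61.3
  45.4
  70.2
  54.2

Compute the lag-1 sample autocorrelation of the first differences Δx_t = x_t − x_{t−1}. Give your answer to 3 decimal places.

First differences Δx: -7.2, 5.0, -3.2, 6.5, -15.9, 24.8, -16.0
Mean of differences = -0.8571
Numerator Σ(Δx_t−Δx̄)(Δx_{t+1}−Δx̄) = -953.2618
Denominator Σ(Δx_t−Δx̄)² = 1248.0371
r_1(Δx) = -953.2618 / 1248.0371 = -0.764

-0.764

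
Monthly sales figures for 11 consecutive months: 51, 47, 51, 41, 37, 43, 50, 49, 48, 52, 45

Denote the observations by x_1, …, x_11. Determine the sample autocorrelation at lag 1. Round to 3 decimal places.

Mean x̄ = (51 + 47 + 51 + 41 + 37 + 43 + 50 + 49 + 48 + 52 + 45)/11 = 46.7273
Numerator Σ_{t=1}^{10}(x_t−x̄)(x_{t+1}−x̄) = 65.5620
Denominator Σ(x_t−x̄)² = 226.1818
r_1 = 65.5620 / 226.1818 = 0.290

0.290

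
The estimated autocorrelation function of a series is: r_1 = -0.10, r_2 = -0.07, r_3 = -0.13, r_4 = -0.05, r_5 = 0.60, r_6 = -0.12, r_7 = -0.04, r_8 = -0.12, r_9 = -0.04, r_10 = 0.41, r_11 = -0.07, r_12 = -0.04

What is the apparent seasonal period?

5

The largest autocorrelation is r_5 = 0.60, with a weaker echo at lag 10 (0.41); the remaining lags stay at or below -0.04.
The dominant spike at lag 5 indicates a seasonal period of 5.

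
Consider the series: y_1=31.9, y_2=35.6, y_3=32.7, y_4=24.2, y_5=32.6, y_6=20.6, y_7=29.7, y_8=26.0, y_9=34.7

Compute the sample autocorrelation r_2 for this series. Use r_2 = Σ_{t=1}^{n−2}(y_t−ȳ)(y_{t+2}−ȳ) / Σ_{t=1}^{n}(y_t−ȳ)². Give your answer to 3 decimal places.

Mean ȳ = (31.9 + 35.6 + 32.7 + 24.2 + 32.6 + 20.6 + 29.7 + 26.0 + 34.7)/9 = 29.7778
Numerator Σ_{t=1}^{7}(y_t−ȳ)(y_{t+2}−ȳ) = 67.2346
Denominator Σ(y_t−ȳ)² = 208.7556
r_2 = 67.2346 / 208.7556 = 0.322

0.322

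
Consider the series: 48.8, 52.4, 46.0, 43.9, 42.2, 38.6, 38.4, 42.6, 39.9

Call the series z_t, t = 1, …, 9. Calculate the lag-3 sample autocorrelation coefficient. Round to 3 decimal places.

-0.023

Mean z̄ = (48.8 + 52.4 + 46.0 + 43.9 + 42.2 + 38.6 + 38.4 + 42.6 + 39.9)/9 = 43.6444
Σ(z_t−z̄)(z_{t+3}−z̄) = (1.3175) + (-12.6469) + (-11.8825) + (-1.3402) + (1.5086) + (18.8886) = -4.1548
Denominator Σ(z_t−z̄)² = 179.0022
r_3 = -4.1548 / 179.0022 = -0.023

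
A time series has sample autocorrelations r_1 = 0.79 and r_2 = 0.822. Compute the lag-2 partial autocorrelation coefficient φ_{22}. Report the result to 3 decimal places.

0.526

φ_{22} = (r_2 − r_1²) / (1 − r_1²)
r_1² = (0.79)² = 0.6241
Numerator = 0.822 − 0.6241 = 0.1979; denominator = 1 − 0.6241 = 0.3759
φ_{22} = 0.1979 / 0.3759 = 0.526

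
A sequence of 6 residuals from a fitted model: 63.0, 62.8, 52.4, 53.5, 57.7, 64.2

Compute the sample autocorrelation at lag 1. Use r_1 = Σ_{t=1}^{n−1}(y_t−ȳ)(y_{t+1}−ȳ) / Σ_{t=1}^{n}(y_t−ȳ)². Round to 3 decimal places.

0.197

Mean ȳ = (63.0 + 62.8 + 52.4 + 53.5 + 57.7 + 64.2)/6 = 58.9333
Deviations from mean: 4.0667, 3.8667, -6.5333, -5.4333, -1.2333, 5.2667
Numerator Σ_{t=1}^{5}(y_t−ȳ)(y_{t+1}−ȳ) = 26.1656
Denominator Σ(y_t−ȳ)² = 132.9533
r_1 = 26.1656 / 132.9533 = 0.197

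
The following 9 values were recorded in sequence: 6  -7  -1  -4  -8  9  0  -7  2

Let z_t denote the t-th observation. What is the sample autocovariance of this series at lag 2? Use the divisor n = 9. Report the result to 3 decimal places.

Mean z̄ = (6 − 7 − 1 − 4 − 8 + 9 + 0 − 7 + 2)/9 = -1.1111
Σ_{t=1}^{7}(z_t−z̄)(z_{t+2}−z̄) = -75.9136
γ_2 = -75.9136 / 9 = -8.435

-8.435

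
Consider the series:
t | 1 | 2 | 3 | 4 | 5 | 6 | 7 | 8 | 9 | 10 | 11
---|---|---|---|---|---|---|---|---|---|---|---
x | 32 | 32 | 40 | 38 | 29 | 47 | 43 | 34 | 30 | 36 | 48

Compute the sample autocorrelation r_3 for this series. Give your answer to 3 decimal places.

Mean x̄ = (32 + 32 + 40 + 38 + 29 + 47 + 43 + 34 + 30 + 36 + 48)/11 = 37.1818
Numerator Σ_{t=1}^{8}(x_t−x̄)(x_{t+3}−x̄) = -15.1901
Denominator Σ(x_t−x̄)² = 439.6364
r_3 = -15.1901 / 439.6364 = -0.035

-0.035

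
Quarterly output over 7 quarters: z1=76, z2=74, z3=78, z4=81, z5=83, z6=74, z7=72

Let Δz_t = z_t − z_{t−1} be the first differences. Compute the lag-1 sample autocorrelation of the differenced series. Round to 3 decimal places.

First differences Δz: -2, 4, 3, 2, -9, -2
Mean of differences = -0.6667
Numerator Σ(Δz_t−Δz̄)(Δz_{t+1}−Δz̄) = 9.5556
Denominator Σ(Δz_t−Δz̄)² = 115.3333
r_1(Δz) = 9.5556 / 115.3333 = 0.083

0.083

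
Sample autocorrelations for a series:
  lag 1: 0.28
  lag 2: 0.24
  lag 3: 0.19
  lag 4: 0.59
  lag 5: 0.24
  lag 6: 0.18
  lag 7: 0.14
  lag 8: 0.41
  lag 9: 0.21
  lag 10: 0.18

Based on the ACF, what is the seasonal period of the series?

The largest autocorrelation is r_4 = 0.59, with a weaker echo at lag 8 (0.41); the remaining lags stay at or below 0.28. The elevated value at lag 1 (0.28), dropping to 0.24 at lag 2, reflects decaying short-term dependence rather than seasonality.
The dominant spike at lag 4 indicates a seasonal period of 4.

4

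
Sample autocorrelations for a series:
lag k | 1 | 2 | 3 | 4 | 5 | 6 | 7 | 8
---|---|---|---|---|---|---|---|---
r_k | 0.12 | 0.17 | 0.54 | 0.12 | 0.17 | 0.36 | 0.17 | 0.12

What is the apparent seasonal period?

The largest autocorrelation is r_3 = 0.54, with a weaker echo at lag 6 (0.36); the remaining lags stay at or below 0.17.
The dominant spike at lag 3 indicates a seasonal period of 3.

3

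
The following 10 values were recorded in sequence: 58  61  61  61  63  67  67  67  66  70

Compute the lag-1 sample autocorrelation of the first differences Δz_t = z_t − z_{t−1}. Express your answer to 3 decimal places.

-0.148

First differences Δz: 3, 0, 0, 2, 4, 0, 0, -1, 4
Mean of differences = 1.3333
Numerator Σ(Δz_t−Δz̄)(Δz_{t+1}−Δz̄) = -4.4444
Denominator Σ(Δz_t−Δz̄)² = 30.0000
r_1(Δz) = -4.4444 / 30.0000 = -0.148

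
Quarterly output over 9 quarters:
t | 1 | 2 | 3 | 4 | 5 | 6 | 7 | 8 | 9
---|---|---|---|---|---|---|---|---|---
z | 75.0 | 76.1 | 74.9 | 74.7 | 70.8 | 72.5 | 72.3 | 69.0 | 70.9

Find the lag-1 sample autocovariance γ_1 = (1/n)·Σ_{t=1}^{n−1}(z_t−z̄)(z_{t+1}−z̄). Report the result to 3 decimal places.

Mean z̄ = (75.0 + 76.1 + 74.9 + 74.7 + 70.8 + 72.5 + 72.3 + 69.0 + 70.9)/9 = 72.9111
Σ_{t=1}^{8}(z_t−z̄)(z_{t+1}−z̄) = 24.1599
γ_1 = 24.1599 / 9 = 2.684

2.684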